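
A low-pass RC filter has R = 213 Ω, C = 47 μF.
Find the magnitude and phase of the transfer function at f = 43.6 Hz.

Step 1 — Angular frequency: ω = 2π·43.6 = 273.9 rad/s.
Step 2 — Transfer function: H(jω) = 1/(1 + jωRC).
Step 3 — Denominator: 1 + jωRC = 1 + j·273.9·213·4.7e-05 = 1 + j2.742.
Step 4 — H = 0.1174 - j0.3218.
Step 5 — Magnitude: |H| = 0.3426 (-9.3 dB); phase: φ = -70.0°.

|H| = 0.3426 (-9.3 dB), φ = -70.0°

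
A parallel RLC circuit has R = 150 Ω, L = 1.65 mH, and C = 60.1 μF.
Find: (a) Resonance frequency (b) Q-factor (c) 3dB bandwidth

Step 1 — Resonance: ω₀ = 1/√(LC) = 1/√(0.00165·6.01e-05) = 3176 rad/s.
Step 2 — f₀ = ω₀/(2π) = 505.4 Hz.
Step 3 — Parallel Q: Q = R/(ω₀L) = 150/(3176·0.00165) = 28.63.
Step 4 — Bandwidth: Δω = ω₀/Q = 110.9 rad/s; BW = Δω/(2π) = 17.65 Hz.

(a) f₀ = 505.4 Hz  (b) Q = 28.63  (c) BW = 17.65 Hz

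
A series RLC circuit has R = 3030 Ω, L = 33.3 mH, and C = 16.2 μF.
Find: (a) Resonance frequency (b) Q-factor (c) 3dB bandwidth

Step 1 — Resonance condition Im(Z)=0 gives ω₀ = 1/√(LC).
Step 2 — ω₀ = 1/√(0.0333·1.62e-05) = 1362 rad/s.
Step 3 — f₀ = ω₀/(2π) = 216.7 Hz.
Step 4 — Series Q: Q = ω₀L/R = 1362·0.0333/3030 = 0.01496.
Step 5 — 3dB bandwidth: Δω = ω₀/Q = 9.099e+04 rad/s; BW = Δω/(2π) = 1.448e+04 Hz.

(a) f₀ = 216.7 Hz  (b) Q = 0.01496  (c) BW = 1.448e+04 Hz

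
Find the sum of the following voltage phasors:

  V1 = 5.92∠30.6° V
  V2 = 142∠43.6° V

Step 1 — Convert each phasor to rectangular form:
  V1 = 5.92·(cos(30.6°) + j·sin(30.6°)) = 5.096 + j3.014 V
  V2 = 142·(cos(43.6°) + j·sin(43.6°)) = 102.8 + j97.93 V
Step 2 — Sum components: V_total = 107.9 + j100.9 V.
Step 3 — Convert to polar: |V_total| = 147.8 V, ∠V_total = 43.1°.

V_total = 147.8∠43.1° V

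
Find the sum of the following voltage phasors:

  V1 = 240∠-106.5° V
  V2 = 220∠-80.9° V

Step 1 — Convert each phasor to rectangular form:
  V1 = 240·(cos(-106.5°) + j·sin(-106.5°)) = -68.16 - j230.1 V
  V2 = 220·(cos(-80.9°) + j·sin(-80.9°)) = 34.79 - j217.2 V
Step 2 — Sum components: V_total = -33.37 - j447.3 V.
Step 3 — Convert to polar: |V_total| = 448.6 V, ∠V_total = -94.3°.

V_total = 448.6∠-94.3° V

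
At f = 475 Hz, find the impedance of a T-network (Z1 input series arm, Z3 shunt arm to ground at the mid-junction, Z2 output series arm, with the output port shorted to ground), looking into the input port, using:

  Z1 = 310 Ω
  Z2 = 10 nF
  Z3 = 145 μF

Step 1 — Angular frequency: ω = 2π·f = 2π·475 = 2985 rad/s.
Step 2 — Component impedances:
  Z1: Z = R = 310 Ω
  Z2: Z = 1/(jωC) = -j/(ω·C) = 0 - j3.351e+04 Ω
  Z3: Z = 1/(jωC) = -j/(ω·C) = 0 - j2.311 Ω
Step 3 — With the output port shorted to ground, the output series arm Z2 runs from the junction to ground; the shunt arm Z3 also runs from the junction to ground. They appear in parallel: Z3 || Z2 = 0 - j2.311 Ω.
Step 4 — Series with input arm Z1: Z_in = Z1 + (Z3 || Z2) = 310 - j2.311 Ω = 310∠-0.4° Ω.

Z = 310 - j2.311 Ω = 310∠-0.4° Ω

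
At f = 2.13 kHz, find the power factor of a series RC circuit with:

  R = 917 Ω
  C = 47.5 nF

Step 1 — Angular frequency: ω = 2π·f = 2π·2130 = 1.338e+04 rad/s.
Step 2 — Component impedances:
  R: Z = R = 917 Ω
  C: Z = 1/(jωC) = -j/(ω·C) = 0 - j1573 Ω
Step 3 — Series combination: Z_total = R + C = 917 - j1573 Ω = 1821∠-59.8° Ω.
Step 4 — Power factor: PF = cos(φ) = Re(Z)/|Z| = 917/1821 = 0.5036.
Step 5 — Type: Im(Z) = -1573 ⇒ leading (phase φ = -59.8°).

PF = 0.5036 (leading, φ = -59.8°)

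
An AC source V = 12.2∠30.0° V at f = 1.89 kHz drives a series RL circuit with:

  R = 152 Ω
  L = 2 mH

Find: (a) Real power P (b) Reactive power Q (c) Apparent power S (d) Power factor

Step 1 — Angular frequency: ω = 2π·f = 2π·1890 = 1.188e+04 rad/s.
Step 2 — Component impedances:
  R: Z = R = 152 Ω
  L: Z = jωL = j·1.188e+04·0.002 = 0 + j23.75 Ω
Step 3 — Series combination: Z_total = R + L = 152 + j23.75 Ω = 153.8∠8.9° Ω.
Step 4 — Source phasor: V = 12.2∠30.0° V = 10.57 + j6.1 V.
Step 5 — Current: I = V / Z = 0.07397 + j0.02857 A = 0.0793∠21.1° A.
Step 6 — Complex power: S = V·I* = 0.9559 + j0.1494 VA.
Step 7 — Real power: P = Re(S) = 0.9559 W.
Step 8 — Reactive power: Q = Im(S) = 0.1494 VAR.
Step 9 — Apparent power: |S| = 0.9675 VA.
Step 10 — Power factor: PF = P/|S| = 0.988 (lagging).

(a) P = 0.9559 W  (b) Q = 0.1494 VAR  (c) S = 0.9675 VA  (d) PF = 0.988 (lagging)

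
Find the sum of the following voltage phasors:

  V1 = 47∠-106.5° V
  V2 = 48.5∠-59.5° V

Step 1 — Convert each phasor to rectangular form:
  V1 = 47·(cos(-106.5°) + j·sin(-106.5°)) = -13.35 - j45.06 V
  V2 = 48.5·(cos(-59.5°) + j·sin(-59.5°)) = 24.62 - j41.79 V
Step 2 — Sum components: V_total = 11.27 - j86.85 V.
Step 3 — Convert to polar: |V_total| = 87.58 V, ∠V_total = -82.6°.

V_total = 87.58∠-82.6° V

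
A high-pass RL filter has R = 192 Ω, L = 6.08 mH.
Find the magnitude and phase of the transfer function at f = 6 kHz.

Step 1 — Angular frequency: ω = 2π·6000 = 3.77e+04 rad/s.
Step 2 — Transfer function: H(jω) = jωL/(R + jωL).
Step 3 — Numerator jωL = j·229.2; denominator R + jωL = 192 + j229.2.
Step 4 — H = 0.5877 + j0.4923.
Step 5 — Magnitude: |H| = 0.7666 (-2.3 dB); phase: φ = 40.0°.

|H| = 0.7666 (-2.3 dB), φ = 40.0°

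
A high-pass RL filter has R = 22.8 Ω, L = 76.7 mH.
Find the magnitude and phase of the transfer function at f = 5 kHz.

Step 1 — Angular frequency: ω = 2π·5000 = 3.142e+04 rad/s.
Step 2 — Transfer function: H(jω) = jωL/(R + jωL).
Step 3 — Numerator jωL = j·2410; denominator R + jωL = 22.8 + j2410.
Step 4 — H = 0.9999 + j0.009461.
Step 5 — Magnitude: |H| = 1 (-0.0 dB); phase: φ = 0.5°.

|H| = 1 (-0.0 dB), φ = 0.5°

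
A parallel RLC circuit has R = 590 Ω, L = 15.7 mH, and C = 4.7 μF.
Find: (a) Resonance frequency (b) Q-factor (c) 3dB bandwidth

Step 1 — Resonance: ω₀ = 1/√(LC) = 1/√(0.0157·4.7e-06) = 3681 rad/s.
Step 2 — f₀ = ω₀/(2π) = 585.9 Hz.
Step 3 — Parallel Q: Q = R/(ω₀L) = 590/(3681·0.0157) = 10.21.
Step 4 — Bandwidth: Δω = ω₀/Q = 360.6 rad/s; BW = Δω/(2π) = 57.39 Hz.

(a) f₀ = 585.9 Hz  (b) Q = 10.21  (c) BW = 57.39 Hz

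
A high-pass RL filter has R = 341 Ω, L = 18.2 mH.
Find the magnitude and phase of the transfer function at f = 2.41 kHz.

Step 1 — Angular frequency: ω = 2π·2410 = 1.514e+04 rad/s.
Step 2 — Transfer function: H(jω) = jωL/(R + jωL).
Step 3 — Numerator jωL = j·275.6; denominator R + jωL = 341 + j275.6.
Step 4 — H = 0.3951 + j0.4889.
Step 5 — Magnitude: |H| = 0.6286 (-4.0 dB); phase: φ = 51.1°.

|H| = 0.6286 (-4.0 dB), φ = 51.1°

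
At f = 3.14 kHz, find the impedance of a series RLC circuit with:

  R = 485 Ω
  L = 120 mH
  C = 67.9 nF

Step 1 — Angular frequency: ω = 2π·f = 2π·3140 = 1.973e+04 rad/s.
Step 2 — Component impedances:
  R: Z = R = 485 Ω
  L: Z = jωL = j·1.973e+04·0.12 = 0 + j2368 Ω
  C: Z = 1/(jωC) = -j/(ω·C) = 0 - j746.5 Ω
Step 3 — Series combination: Z_total = R + L + C = 485 + j1621 Ω = 1692∠73.3° Ω.

Z = 485 + j1621 Ω = 1692∠73.3° Ω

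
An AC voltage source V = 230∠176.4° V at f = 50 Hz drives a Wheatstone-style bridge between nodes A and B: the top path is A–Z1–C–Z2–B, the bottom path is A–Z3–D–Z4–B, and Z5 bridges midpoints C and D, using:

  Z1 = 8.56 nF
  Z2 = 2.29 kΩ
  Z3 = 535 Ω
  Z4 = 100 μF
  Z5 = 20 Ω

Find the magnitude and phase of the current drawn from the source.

Step 1 — Angular frequency: ω = 2π·f = 2π·50 = 314.2 rad/s.
Step 2 — Component impedances:
  Z1: Z = 1/(jωC) = -j/(ω·C) = 0 - j3.719e+05 Ω
  Z2: Z = R = 2290 Ω
  Z3: Z = R = 535 Ω
  Z4: Z = 1/(jωC) = -j/(ω·C) = 0 - j31.83 Ω
  Z5: Z = R = 20 Ω
Step 3 — Bridge requires nodal analysis (the Z5 bridge couples midpoints C and D, so the two paths cannot be reduced to a simple series/parallel combination). Setting node B to ground and injecting 1 A at node A, the 3-node admittance system at A, C, D solves to V_A = Z_AB = 535.4 - j32.59 Ω = 536.4∠-3.5° Ω.
Step 4 — Source phasor: V = 230∠176.4° V = -229.5 + j14.44 V.
Step 5 — Ohm's law: I = V / Z_total = (-229.5 + j14.44) / (535.4 - j32.59) = -0.4288 + j0.0008712 A.
Step 6 — Convert to polar: |I| = 0.4288 A, ∠I = 179.9°.

I = 0.4288∠179.9° A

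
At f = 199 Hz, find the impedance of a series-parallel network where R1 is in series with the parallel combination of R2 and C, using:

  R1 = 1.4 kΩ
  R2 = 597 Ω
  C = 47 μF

Step 1 — Angular frequency: ω = 2π·f = 2π·199 = 1250 rad/s.
Step 2 — Component impedances:
  R1: Z = R = 1400 Ω
  R2: Z = R = 597 Ω
  C: Z = 1/(jωC) = -j/(ω·C) = 0 - j17.02 Ω
Step 3 — Parallel branch: R2 || C = 1/(1/R2 + 1/C) = 0.4846 - j17 Ω.
Step 4 — Series with R1: Z_total = R1 + (R2 || C) = 1400 - j17 Ω = 1401∠-0.7° Ω.

Z = 1400 - j17 Ω = 1401∠-0.7° Ω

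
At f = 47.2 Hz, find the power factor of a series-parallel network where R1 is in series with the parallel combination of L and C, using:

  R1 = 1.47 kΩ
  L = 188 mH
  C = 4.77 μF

Step 1 — Angular frequency: ω = 2π·f = 2π·47.2 = 296.6 rad/s.
Step 2 — Component impedances:
  R1: Z = R = 1470 Ω
  L: Z = jωL = j·296.6·0.188 = 0 + j55.75 Ω
  C: Z = 1/(jωC) = -j/(ω·C) = 0 - j706.9 Ω
Step 3 — Parallel branch: L || C = 1/(1/L + 1/C) = 0 + j60.53 Ω.
Step 4 — Series with R1: Z_total = R1 + (L || C) = 1470 + j60.53 Ω = 1471∠2.4° Ω.
Step 5 — Power factor: PF = cos(φ) = Re(Z)/|Z| = 1470/1471.2 = 0.9992.
Step 6 — Type: Im(Z) = 60.53 ⇒ lagging (phase φ = 2.4°).

PF = 0.9992 (lagging, φ = 2.4°)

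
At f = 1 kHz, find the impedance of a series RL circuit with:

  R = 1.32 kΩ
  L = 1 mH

Step 1 — Angular frequency: ω = 2π·f = 2π·1000 = 6283 rad/s.
Step 2 — Component impedances:
  R: Z = R = 1320 Ω
  L: Z = jωL = j·6283·0.001 = 0 + j6.283 Ω
Step 3 — Series combination: Z_total = R + L = 1320 + j6.283 Ω = 1320∠0.3° Ω.

Z = 1320 + j6.283 Ω = 1320∠0.3° Ω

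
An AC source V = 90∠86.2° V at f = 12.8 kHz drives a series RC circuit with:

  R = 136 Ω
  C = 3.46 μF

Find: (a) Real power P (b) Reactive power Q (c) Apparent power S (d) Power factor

Step 1 — Angular frequency: ω = 2π·f = 2π·1.28e+04 = 8.042e+04 rad/s.
Step 2 — Component impedances:
  R: Z = R = 136 Ω
  C: Z = 1/(jωC) = -j/(ω·C) = 0 - j3.594 Ω
Step 3 — Series combination: Z_total = R + C = 136 - j3.594 Ω = 136∠-1.5° Ω.
Step 4 — Source phasor: V = 90∠86.2° V = 5.965 + j89.8 V.
Step 5 — Current: I = V / Z = 0.02639 + j0.661 A = 0.6615∠87.7° A.
Step 6 — Complex power: S = V·I* = 59.52 - j1.573 VA.
Step 7 — Real power: P = Re(S) = 59.52 W.
Step 8 — Reactive power: Q = Im(S) = -1.573 VAR.
Step 9 — Apparent power: |S| = 59.54 VA.
Step 10 — Power factor: PF = P/|S| = 0.9997 (leading).

(a) P = 59.52 W  (b) Q = -1.573 VAR  (c) S = 59.54 VA  (d) PF = 0.9997 (leading)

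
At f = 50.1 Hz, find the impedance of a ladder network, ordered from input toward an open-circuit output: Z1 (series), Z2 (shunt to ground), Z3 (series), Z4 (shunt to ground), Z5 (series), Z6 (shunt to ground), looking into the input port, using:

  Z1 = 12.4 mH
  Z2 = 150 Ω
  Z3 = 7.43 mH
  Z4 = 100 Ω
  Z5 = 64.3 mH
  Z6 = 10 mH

Step 1 — Angular frequency: ω = 2π·f = 2π·50.1 = 314.8 rad/s.
Step 2 — Component impedances:
  Z1: Z = jωL = j·314.8·0.0124 = 0 + j3.903 Ω
  Z2: Z = R = 150 Ω
  Z3: Z = jωL = j·314.8·0.00743 = 0 + j2.339 Ω
  Z4: Z = R = 100 Ω
  Z5: Z = jωL = j·314.8·0.0643 = 0 + j20.24 Ω
  Z6: Z = jωL = j·314.8·0.01 = 0 + j3.148 Ω
Step 3 — Ladder network (open output): work backward from the far end, alternating series and parallel combinations. Z_in = 8.543 + j26.25 Ω = 27.6∠72.0° Ω.

Z = 8.543 + j26.25 Ω = 27.6∠72.0° Ω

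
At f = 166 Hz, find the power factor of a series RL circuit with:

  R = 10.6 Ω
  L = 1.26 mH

Step 1 — Angular frequency: ω = 2π·f = 2π·166 = 1043 rad/s.
Step 2 — Component impedances:
  R: Z = R = 10.6 Ω
  L: Z = jωL = j·1043·0.00126 = 0 + j1.314 Ω
Step 3 — Series combination: Z_total = R + L = 10.6 + j1.314 Ω = 10.68∠7.1° Ω.
Step 4 — Power factor: PF = cos(φ) = Re(Z)/|Z| = 10.6/10.681 = 0.9924.
Step 5 — Type: Im(Z) = 1.314 ⇒ lagging (phase φ = 7.1°).

PF = 0.9924 (lagging, φ = 7.1°)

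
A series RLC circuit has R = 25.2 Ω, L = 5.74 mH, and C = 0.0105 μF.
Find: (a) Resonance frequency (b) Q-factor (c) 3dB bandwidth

Step 1 — Resonance condition Im(Z)=0 gives ω₀ = 1/√(LC).
Step 2 — ω₀ = 1/√(0.00574·1.05e-08) = 1.288e+05 rad/s.
Step 3 — f₀ = ω₀/(2π) = 2.05e+04 Hz.
Step 4 — Series Q: Q = ω₀L/R = 1.288e+05·0.00574/25.2 = 29.34.
Step 5 — 3dB bandwidth: Δω = ω₀/Q = 4390 rad/s; BW = Δω/(2π) = 698.7 Hz.

(a) f₀ = 2.05e+04 Hz  (b) Q = 29.34  (c) BW = 698.7 Hz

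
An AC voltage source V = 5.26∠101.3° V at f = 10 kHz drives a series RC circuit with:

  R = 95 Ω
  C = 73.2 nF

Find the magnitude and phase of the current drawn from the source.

Step 1 — Angular frequency: ω = 2π·f = 2π·1e+04 = 6.283e+04 rad/s.
Step 2 — Component impedances:
  R: Z = R = 95 Ω
  C: Z = 1/(jωC) = -j/(ω·C) = 0 - j217.4 Ω
Step 3 — Series combination: Z_total = R + C = 95 - j217.4 Ω = 237.3∠-66.4° Ω.
Step 4 — Source phasor: V = 5.26∠101.3° V = -1.031 + j5.158 V.
Step 5 — Ohm's law: I = V / Z_total = (-1.031 + j5.158) / (95 - j217.4) = -0.02166 + j0.004723 A.
Step 6 — Convert to polar: |I| = 0.02217 A, ∠I = 167.7°.

I = 0.02217∠167.7° A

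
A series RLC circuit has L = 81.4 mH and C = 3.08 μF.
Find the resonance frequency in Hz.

Step 1 — Resonance condition Im(Z)=0 gives ω₀ = 1/√(LC).
Step 2 — ω₀ = 1/√(0.0814·3.08e-06) = 1997 rad/s.
Step 3 — f₀ = ω₀/(2π) = 317.9 Hz.

f₀ = 317.9 Hz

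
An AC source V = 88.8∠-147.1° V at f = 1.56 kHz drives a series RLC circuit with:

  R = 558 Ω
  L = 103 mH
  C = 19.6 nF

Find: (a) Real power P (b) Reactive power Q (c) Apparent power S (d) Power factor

Step 1 — Angular frequency: ω = 2π·f = 2π·1560 = 9802 rad/s.
Step 2 — Component impedances:
  R: Z = R = 558 Ω
  L: Z = jωL = j·9802·0.103 = 0 + j1010 Ω
  C: Z = 1/(jωC) = -j/(ω·C) = 0 - j5205 Ω
Step 3 — Series combination: Z_total = R + L + C = 558 - j4196 Ω = 4233∠-82.4° Ω.
Step 4 — Source phasor: V = 88.8∠-147.1° V = -74.56 - j48.23 V.
Step 5 — Current: I = V / Z = 0.008974 - j0.01896 A = 0.02098∠-64.7° A.
Step 6 — Complex power: S = V·I* = 0.2456 - j1.847 VA.
Step 7 — Real power: P = Re(S) = 0.2456 W.
Step 8 — Reactive power: Q = Im(S) = -1.847 VAR.
Step 9 — Apparent power: |S| = 1.863 VA.
Step 10 — Power factor: PF = P/|S| = 0.1318 (leading).

(a) P = 0.2456 W  (b) Q = -1.847 VAR  (c) S = 1.863 VA  (d) PF = 0.1318 (leading)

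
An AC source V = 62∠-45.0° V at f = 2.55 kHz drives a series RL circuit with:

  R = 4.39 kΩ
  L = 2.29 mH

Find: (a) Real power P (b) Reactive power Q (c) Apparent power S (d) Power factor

Step 1 — Angular frequency: ω = 2π·f = 2π·2550 = 1.602e+04 rad/s.
Step 2 — Component impedances:
  R: Z = R = 4390 Ω
  L: Z = jωL = j·1.602e+04·0.00229 = 0 + j36.69 Ω
Step 3 — Series combination: Z_total = R + L = 4390 + j36.69 Ω = 4390∠0.5° Ω.
Step 4 — Source phasor: V = 62∠-45.0° V = 43.84 - j43.84 V.
Step 5 — Current: I = V / Z = 0.009902 - j0.01007 A = 0.01412∠-45.5° A.
Step 6 — Complex power: S = V·I* = 0.8756 + j0.007318 VA.
Step 7 — Real power: P = Re(S) = 0.8756 W.
Step 8 — Reactive power: Q = Im(S) = 0.007318 VAR.
Step 9 — Apparent power: |S| = 0.8756 VA.
Step 10 — Power factor: PF = P/|S| = 1 (lagging).

(a) P = 0.8756 W  (b) Q = 0.007318 VAR  (c) S = 0.8756 VA  (d) PF = 1 (lagging)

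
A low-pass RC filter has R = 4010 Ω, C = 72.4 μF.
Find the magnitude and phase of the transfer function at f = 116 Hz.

Step 1 — Angular frequency: ω = 2π·116 = 728.8 rad/s.
Step 2 — Transfer function: H(jω) = 1/(1 + jωRC).
Step 3 — Denominator: 1 + jωRC = 1 + j·728.8·4010·7.24e-05 = 1 + j211.6.
Step 4 — H = 2.233e-05 - j0.004726.
Step 5 — Magnitude: |H| = 0.004726 (-46.5 dB); phase: φ = -89.7°.

|H| = 0.004726 (-46.5 dB), φ = -89.7°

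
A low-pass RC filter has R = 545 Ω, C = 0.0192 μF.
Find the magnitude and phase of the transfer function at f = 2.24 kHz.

Step 1 — Angular frequency: ω = 2π·2240 = 1.407e+04 rad/s.
Step 2 — Transfer function: H(jω) = 1/(1 + jωRC).
Step 3 — Denominator: 1 + jωRC = 1 + j·1.407e+04·545·1.92e-08 = 1 + j0.1473.
Step 4 — H = 0.9788 - j0.1441.
Step 5 — Magnitude: |H| = 0.9893 (-0.1 dB); phase: φ = -8.4°.

|H| = 0.9893 (-0.1 dB), φ = -8.4°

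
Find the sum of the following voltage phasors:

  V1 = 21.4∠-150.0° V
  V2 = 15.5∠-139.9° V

Step 1 — Convert each phasor to rectangular form:
  V1 = 21.4·(cos(-150.0°) + j·sin(-150.0°)) = -18.53 - j10.7 V
  V2 = 15.5·(cos(-139.9°) + j·sin(-139.9°)) = -11.86 - j9.984 V
Step 2 — Sum components: V_total = -30.39 - j20.68 V.
Step 3 — Convert to polar: |V_total| = 36.76 V, ∠V_total = -145.8°.

V_total = 36.76∠-145.8° V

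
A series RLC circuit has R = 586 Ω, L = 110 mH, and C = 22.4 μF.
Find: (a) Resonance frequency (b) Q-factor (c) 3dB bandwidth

Step 1 — Resonance: ω₀ = 1/√(LC) = 1/√(0.11·2.24e-05) = 637.1 rad/s.
Step 2 — f₀ = ω₀/(2π) = 101.4 Hz.
Step 3 — Series Q: Q = ω₀L/R = 637.1·0.11/586 = 0.1196.
Step 4 — Bandwidth: Δω = ω₀/Q = 5327 rad/s; BW = Δω/(2π) = 847.9 Hz.

(a) f₀ = 101.4 Hz  (b) Q = 0.1196  (c) BW = 847.9 Hz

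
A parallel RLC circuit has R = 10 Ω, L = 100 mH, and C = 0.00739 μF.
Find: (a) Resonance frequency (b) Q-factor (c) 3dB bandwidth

Step 1 — Resonance: ω₀ = 1/√(LC) = 1/√(0.1·7.39e-09) = 3.679e+04 rad/s.
Step 2 — f₀ = ω₀/(2π) = 5855 Hz.
Step 3 — Parallel Q: Q = R/(ω₀L) = 10/(3.679e+04·0.1) = 0.002718.
Step 4 — Bandwidth: Δω = ω₀/Q = 1.353e+07 rad/s; BW = Δω/(2π) = 2.154e+06 Hz.

(a) f₀ = 5855 Hz  (b) Q = 0.002718  (c) BW = 2.154e+06 Hz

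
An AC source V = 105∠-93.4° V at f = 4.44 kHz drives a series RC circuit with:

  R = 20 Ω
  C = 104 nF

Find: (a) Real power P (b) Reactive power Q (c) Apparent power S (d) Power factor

Step 1 — Angular frequency: ω = 2π·f = 2π·4440 = 2.79e+04 rad/s.
Step 2 — Component impedances:
  R: Z = R = 20 Ω
  C: Z = 1/(jωC) = -j/(ω·C) = 0 - j344.7 Ω
Step 3 — Series combination: Z_total = R + C = 20 - j344.7 Ω = 345.3∠-86.7° Ω.
Step 4 — Source phasor: V = 105∠-93.4° V = -6.227 - j104.8 V.
Step 5 — Current: I = V / Z = 0.302 - j0.03559 A = 0.3041∠-6.7° A.
Step 6 — Complex power: S = V·I* = 1.85 - j31.88 VA.
Step 7 — Real power: P = Re(S) = 1.85 W.
Step 8 — Reactive power: Q = Im(S) = -31.88 VAR.
Step 9 — Apparent power: |S| = 31.93 VA.
Step 10 — Power factor: PF = P/|S| = 0.05793 (leading).

(a) P = 1.85 W  (b) Q = -31.88 VAR  (c) S = 31.93 VA  (d) PF = 0.05793 (leading)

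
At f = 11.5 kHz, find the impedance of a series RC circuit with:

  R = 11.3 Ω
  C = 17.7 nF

Step 1 — Angular frequency: ω = 2π·f = 2π·1.15e+04 = 7.226e+04 rad/s.
Step 2 — Component impedances:
  R: Z = R = 11.3 Ω
  C: Z = 1/(jωC) = -j/(ω·C) = 0 - j781.9 Ω
Step 3 — Series combination: Z_total = R + C = 11.3 - j781.9 Ω = 782∠-89.2° Ω.

Z = 11.3 - j781.9 Ω = 782∠-89.2° Ω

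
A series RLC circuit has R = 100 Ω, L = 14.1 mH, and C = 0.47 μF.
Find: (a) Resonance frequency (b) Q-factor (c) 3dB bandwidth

Step 1 — Resonance: ω₀ = 1/√(LC) = 1/√(0.0141·4.7e-07) = 1.228e+04 rad/s.
Step 2 — f₀ = ω₀/(2π) = 1955 Hz.
Step 3 — Series Q: Q = ω₀L/R = 1.228e+04·0.0141/100 = 1.732.
Step 4 — Bandwidth: Δω = ω₀/Q = 7092 rad/s; BW = Δω/(2π) = 1129 Hz.

(a) f₀ = 1955 Hz  (b) Q = 1.732  (c) BW = 1129 Hz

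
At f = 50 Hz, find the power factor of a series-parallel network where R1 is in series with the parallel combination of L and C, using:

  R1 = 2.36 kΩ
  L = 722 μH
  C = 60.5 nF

Step 1 — Angular frequency: ω = 2π·f = 2π·50 = 314.2 rad/s.
Step 2 — Component impedances:
  R1: Z = R = 2360 Ω
  L: Z = jωL = j·314.2·0.000722 = 0 + j0.2268 Ω
  C: Z = 1/(jωC) = -j/(ω·C) = 0 - j5.261e+04 Ω
Step 3 — Parallel branch: L || C = 1/(1/L + 1/C) = 0 + j0.2268 Ω.
Step 4 — Series with R1: Z_total = R1 + (L || C) = 2360 + j0.2268 Ω = 2360∠0.0° Ω.
Step 5 — Power factor: PF = cos(φ) = Re(Z)/|Z| = 2360/2360 = 1.
Step 6 — Type: Im(Z) = 0.2268 ⇒ lagging (phase φ = 0.0°).

PF = 1 (lagging, φ = 0.0°)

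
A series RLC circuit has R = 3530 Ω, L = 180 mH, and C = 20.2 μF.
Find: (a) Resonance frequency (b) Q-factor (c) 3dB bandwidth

Step 1 — Resonance condition Im(Z)=0 gives ω₀ = 1/√(LC).
Step 2 — ω₀ = 1/√(0.18·2.02e-05) = 524.4 rad/s.
Step 3 — f₀ = ω₀/(2π) = 83.47 Hz.
Step 4 — Series Q: Q = ω₀L/R = 524.4·0.18/3530 = 0.02674.
Step 5 — 3dB bandwidth: Δω = ω₀/Q = 1.961e+04 rad/s; BW = Δω/(2π) = 3121 Hz.

(a) f₀ = 83.47 Hz  (b) Q = 0.02674  (c) BW = 3121 Hz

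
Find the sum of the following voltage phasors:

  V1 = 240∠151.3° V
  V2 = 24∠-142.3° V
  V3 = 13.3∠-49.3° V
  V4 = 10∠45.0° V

Step 1 — Convert each phasor to rectangular form:
  V1 = 240·(cos(151.3°) + j·sin(151.3°)) = -210.5 + j115.3 V
  V2 = 24·(cos(-142.3°) + j·sin(-142.3°)) = -18.99 - j14.68 V
  V3 = 13.3·(cos(-49.3°) + j·sin(-49.3°)) = 8.673 - j10.08 V
  V4 = 10·(cos(45.0°) + j·sin(45.0°)) = 7.071 + j7.071 V
Step 2 — Sum components: V_total = -213.8 + j97.56 V.
Step 3 — Convert to polar: |V_total| = 235 V, ∠V_total = 155.5°.

V_total = 235∠155.5° V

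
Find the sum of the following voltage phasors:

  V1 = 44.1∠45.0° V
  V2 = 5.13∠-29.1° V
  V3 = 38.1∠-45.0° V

Step 1 — Convert each phasor to rectangular form:
  V1 = 44.1·(cos(45.0°) + j·sin(45.0°)) = 31.18 + j31.18 V
  V2 = 5.13·(cos(-29.1°) + j·sin(-29.1°)) = 4.482 - j2.495 V
  V3 = 38.1·(cos(-45.0°) + j·sin(-45.0°)) = 26.94 - j26.94 V
Step 2 — Sum components: V_total = 62.61 + j1.748 V.
Step 3 — Convert to polar: |V_total| = 62.63 V, ∠V_total = 1.6°.

V_total = 62.63∠1.6° V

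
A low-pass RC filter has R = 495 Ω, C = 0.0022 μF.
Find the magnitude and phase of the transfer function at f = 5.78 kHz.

Step 1 — Angular frequency: ω = 2π·5780 = 3.632e+04 rad/s.
Step 2 — Transfer function: H(jω) = 1/(1 + jωRC).
Step 3 — Denominator: 1 + jωRC = 1 + j·3.632e+04·495·2.2e-09 = 1 + j0.03955.
Step 4 — H = 0.9984 - j0.03949.
Step 5 — Magnitude: |H| = 0.9992 (-0.0 dB); phase: φ = -2.3°.

|H| = 0.9992 (-0.0 dB), φ = -2.3°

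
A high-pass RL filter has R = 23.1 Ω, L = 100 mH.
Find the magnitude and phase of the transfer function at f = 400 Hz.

Step 1 — Angular frequency: ω = 2π·400 = 2513 rad/s.
Step 2 — Transfer function: H(jω) = jωL/(R + jωL).
Step 3 — Numerator jωL = j·251.3; denominator R + jωL = 23.1 + j251.3.
Step 4 — H = 0.9916 + j0.09114.
Step 5 — Magnitude: |H| = 0.9958 (-0.0 dB); phase: φ = 5.3°.

|H| = 0.9958 (-0.0 dB), φ = 5.3°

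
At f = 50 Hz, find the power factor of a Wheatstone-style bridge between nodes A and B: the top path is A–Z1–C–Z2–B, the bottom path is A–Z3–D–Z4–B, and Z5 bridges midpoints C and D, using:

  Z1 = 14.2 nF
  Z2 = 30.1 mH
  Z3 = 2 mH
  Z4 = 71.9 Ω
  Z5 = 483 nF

Step 1 — Angular frequency: ω = 2π·f = 2π·50 = 314.2 rad/s.
Step 2 — Component impedances:
  Z1: Z = 1/(jωC) = -j/(ω·C) = 0 - j2.242e+05 Ω
  Z2: Z = jωL = j·314.2·0.0301 = 0 + j9.456 Ω
  Z3: Z = jωL = j·314.2·0.002 = 0 + j0.6283 Ω
  Z4: Z = R = 71.9 Ω
  Z5: Z = 1/(jωC) = -j/(ω·C) = 0 - j6590 Ω
Step 3 — Bridge requires nodal analysis (the Z5 bridge couples midpoints C and D, so the two paths cannot be reduced to a simple series/parallel combination). Setting node B to ground and injecting 1 A at node A, the 3-node admittance system at A, C, D solves to V_A = Z_AB = 71.89 - j0.1803 Ω = 71.89∠-0.1° Ω.
Step 4 — Power factor: PF = cos(φ) = Re(Z)/|Z| = 71.89/71.89 = 1.
Step 5 — Type: Im(Z) = -0.1803 ⇒ leading (phase φ = -0.1°).

PF = 1 (leading, φ = -0.1°)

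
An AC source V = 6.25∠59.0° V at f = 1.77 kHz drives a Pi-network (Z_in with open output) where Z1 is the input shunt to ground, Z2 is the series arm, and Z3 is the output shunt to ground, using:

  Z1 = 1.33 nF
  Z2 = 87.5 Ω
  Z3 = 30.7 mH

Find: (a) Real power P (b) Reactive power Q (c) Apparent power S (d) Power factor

Step 1 — Angular frequency: ω = 2π·f = 2π·1770 = 1.112e+04 rad/s.
Step 2 — Component impedances:
  Z1: Z = 1/(jωC) = -j/(ω·C) = 0 - j6.761e+04 Ω
  Z2: Z = R = 87.5 Ω
  Z3: Z = jωL = j·1.112e+04·0.0307 = 0 + j341.4 Ω
Step 3 — With open output, the series arm Z2 and the output shunt Z3 appear in series to ground: Z2 + Z3 = 87.5 + j341.4 Ω.
Step 4 — Parallel with input shunt Z1: Z_in = Z1 || (Z2 + Z3) = 88.39 + j343 Ω = 354.2∠75.6° Ω.
Step 5 — Source phasor: V = 6.25∠59.0° V = 3.219 + j5.357 V.
Step 6 — Current: I = V / Z = 0.01691 - j0.005026 A = 0.01764∠-16.6° A.
Step 7 — Complex power: S = V·I* = 0.02751 + j0.1068 VA.
Step 8 — Real power: P = Re(S) = 0.02751 W.
Step 9 — Reactive power: Q = Im(S) = 0.1068 VAR.
Step 10 — Apparent power: |S| = 0.1103 VA.
Step 11 — Power factor: PF = P/|S| = 0.2495 (lagging).

(a) P = 0.02751 W  (b) Q = 0.1068 VAR  (c) S = 0.1103 VA  (d) PF = 0.2495 (lagging)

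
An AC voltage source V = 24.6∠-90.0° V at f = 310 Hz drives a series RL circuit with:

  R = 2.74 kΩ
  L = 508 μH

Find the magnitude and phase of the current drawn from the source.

Step 1 — Angular frequency: ω = 2π·f = 2π·310 = 1948 rad/s.
Step 2 — Component impedances:
  R: Z = R = 2740 Ω
  L: Z = jωL = j·1948·0.000508 = 0 + j0.9895 Ω
Step 3 — Series combination: Z_total = R + L = 2740 + j0.9895 Ω = 2740∠0.0° Ω.
Step 4 — Source phasor: V = 24.6∠-90.0° V = 0 - j24.6 V.
Step 5 — Ohm's law: I = V / Z_total = (0 - j24.6) / (2740 + j0.9895) = -3.242e-06 - j0.008978 A.
Step 6 — Convert to polar: |I| = 0.008978 A, ∠I = -90.0°.

I = 0.008978∠-90.0° A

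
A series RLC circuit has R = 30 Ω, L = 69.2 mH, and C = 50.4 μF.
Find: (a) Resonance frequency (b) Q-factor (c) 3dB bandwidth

Step 1 — Resonance condition Im(Z)=0 gives ω₀ = 1/√(LC).
Step 2 — ω₀ = 1/√(0.0692·5.04e-05) = 535.5 rad/s.
Step 3 — f₀ = ω₀/(2π) = 85.22 Hz.
Step 4 — Series Q: Q = ω₀L/R = 535.5·0.0692/30 = 1.235.
Step 5 — 3dB bandwidth: Δω = ω₀/Q = 433.5 rad/s; BW = Δω/(2π) = 69 Hz.

(a) f₀ = 85.22 Hz  (b) Q = 1.235  (c) BW = 69 Hz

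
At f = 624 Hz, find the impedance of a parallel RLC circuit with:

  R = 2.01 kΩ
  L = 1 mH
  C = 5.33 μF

Step 1 — Angular frequency: ω = 2π·f = 2π·624 = 3921 rad/s.
Step 2 — Component impedances:
  R: Z = R = 2010 Ω
  L: Z = jωL = j·3921·0.001 = 0 + j3.921 Ω
  C: Z = 1/(jωC) = -j/(ω·C) = 0 - j47.85 Ω
Step 3 — Parallel combination: 1/Z_total = 1/R + 1/L + 1/C; Z_total = 0.009074 + j4.271 Ω = 4.271∠89.9° Ω.

Z = 0.009074 + j4.271 Ω = 4.271∠89.9° Ω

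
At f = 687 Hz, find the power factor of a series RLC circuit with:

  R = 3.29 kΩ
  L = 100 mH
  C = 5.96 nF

Step 1 — Angular frequency: ω = 2π·f = 2π·687 = 4317 rad/s.
Step 2 — Component impedances:
  R: Z = R = 3290 Ω
  L: Z = jωL = j·4317·0.1 = 0 + j431.7 Ω
  C: Z = 1/(jωC) = -j/(ω·C) = 0 - j3.887e+04 Ω
Step 3 — Series combination: Z_total = R + L + C = 3290 - j3.844e+04 Ω = 3.858e+04∠-85.1° Ω.
Step 4 — Power factor: PF = cos(φ) = Re(Z)/|Z| = 3290/3.858e+04 = 0.08528.
Step 5 — Type: Im(Z) = -3.844e+04 ⇒ leading (phase φ = -85.1°).

PF = 0.08528 (leading, φ = -85.1°)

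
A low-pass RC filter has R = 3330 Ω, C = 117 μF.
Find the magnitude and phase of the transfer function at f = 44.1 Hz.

Step 1 — Angular frequency: ω = 2π·44.1 = 277.1 rad/s.
Step 2 — Transfer function: H(jω) = 1/(1 + jωRC).
Step 3 — Denominator: 1 + jωRC = 1 + j·277.1·3330·0.000117 = 1 + j108.
Step 4 — H = 8.58e-05 - j0.009262.
Step 5 — Magnitude: |H| = 0.009263 (-40.7 dB); phase: φ = -89.5°.

|H| = 0.009263 (-40.7 dB), φ = -89.5°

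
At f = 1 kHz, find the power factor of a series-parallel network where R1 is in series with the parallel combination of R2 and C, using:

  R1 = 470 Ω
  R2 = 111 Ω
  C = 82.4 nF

Step 1 — Angular frequency: ω = 2π·f = 2π·1000 = 6283 rad/s.
Step 2 — Component impedances:
  R1: Z = R = 470 Ω
  R2: Z = R = 111 Ω
  C: Z = 1/(jωC) = -j/(ω·C) = 0 - j1931 Ω
Step 3 — Parallel branch: R2 || C = 1/(1/R2 + 1/C) = 110.6 - j6.358 Ω.
Step 4 — Series with R1: Z_total = R1 + (R2 || C) = 580.6 - j6.358 Ω = 580.7∠-0.6° Ω.
Step 5 — Power factor: PF = cos(φ) = Re(Z)/|Z| = 580.63/580.67 = 0.9999.
Step 6 — Type: Im(Z) = -6.358 ⇒ leading (phase φ = -0.6°).

PF = 0.9999 (leading, φ = -0.6°)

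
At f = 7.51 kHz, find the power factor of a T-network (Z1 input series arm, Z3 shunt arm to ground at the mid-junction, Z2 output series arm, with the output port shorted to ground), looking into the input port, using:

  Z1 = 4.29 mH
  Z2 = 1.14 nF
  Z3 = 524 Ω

Step 1 — Angular frequency: ω = 2π·f = 2π·7510 = 4.719e+04 rad/s.
Step 2 — Component impedances:
  Z1: Z = jωL = j·4.719e+04·0.00429 = 0 + j202.4 Ω
  Z2: Z = 1/(jωC) = -j/(ω·C) = 0 - j1.859e+04 Ω
  Z3: Z = R = 524 Ω
Step 3 — With the output port shorted to ground, the output series arm Z2 runs from the junction to ground; the shunt arm Z3 also runs from the junction to ground. They appear in parallel: Z3 || Z2 = 523.6 - j14.76 Ω.
Step 4 — Series with input arm Z1: Z_in = Z1 + (Z3 || Z2) = 523.6 + j187.7 Ω = 556.2∠19.7° Ω.
Step 5 — Power factor: PF = cos(φ) = Re(Z)/|Z| = 523.6/556.2 = 0.9414.
Step 6 — Type: Im(Z) = 187.7 ⇒ lagging (phase φ = 19.7°).

PF = 0.9414 (lagging, φ = 19.7°)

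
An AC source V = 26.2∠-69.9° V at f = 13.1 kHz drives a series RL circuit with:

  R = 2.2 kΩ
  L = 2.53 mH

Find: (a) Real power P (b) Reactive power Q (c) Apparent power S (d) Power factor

Step 1 — Angular frequency: ω = 2π·f = 2π·1.31e+04 = 8.231e+04 rad/s.
Step 2 — Component impedances:
  R: Z = R = 2200 Ω
  L: Z = jωL = j·8.231e+04·0.00253 = 0 + j208.2 Ω
Step 3 — Series combination: Z_total = R + L = 2200 + j208.2 Ω = 2210∠5.4° Ω.
Step 4 — Source phasor: V = 26.2∠-69.9° V = 9.004 - j24.6 V.
Step 5 — Current: I = V / Z = 0.003007 - j0.01147 A = 0.01186∠-75.3° A.
Step 6 — Complex power: S = V·I* = 0.3092 + j0.02927 VA.
Step 7 — Real power: P = Re(S) = 0.3092 W.
Step 8 — Reactive power: Q = Im(S) = 0.02927 VAR.
Step 9 — Apparent power: |S| = 0.3106 VA.
Step 10 — Power factor: PF = P/|S| = 0.9955 (lagging).

(a) P = 0.3092 W  (b) Q = 0.02927 VAR  (c) S = 0.3106 VA  (d) PF = 0.9955 (lagging)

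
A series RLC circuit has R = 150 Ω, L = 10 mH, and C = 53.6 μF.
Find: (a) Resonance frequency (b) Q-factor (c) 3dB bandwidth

Step 1 — Resonance: ω₀ = 1/√(LC) = 1/√(0.01·5.36e-05) = 1366 rad/s.
Step 2 — f₀ = ω₀/(2π) = 217.4 Hz.
Step 3 — Series Q: Q = ω₀L/R = 1366·0.01/150 = 0.09106.
Step 4 — Bandwidth: Δω = ω₀/Q = 1.5e+04 rad/s; BW = Δω/(2π) = 2387 Hz.

(a) f₀ = 217.4 Hz  (b) Q = 0.09106  (c) BW = 2387 Hz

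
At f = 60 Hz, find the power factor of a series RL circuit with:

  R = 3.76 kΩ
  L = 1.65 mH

Step 1 — Angular frequency: ω = 2π·f = 2π·60 = 377 rad/s.
Step 2 — Component impedances:
  R: Z = R = 3760 Ω
  L: Z = jωL = j·377·0.00165 = 0 + j0.622 Ω
Step 3 — Series combination: Z_total = R + L = 3760 + j0.622 Ω = 3760∠0.0° Ω.
Step 4 — Power factor: PF = cos(φ) = Re(Z)/|Z| = 3760/3760 = 1.
Step 5 — Type: Im(Z) = 0.622 ⇒ lagging (phase φ = 0.0°).

PF = 1 (lagging, φ = 0.0°)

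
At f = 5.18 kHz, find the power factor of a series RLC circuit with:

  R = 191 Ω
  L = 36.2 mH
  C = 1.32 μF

Step 1 — Angular frequency: ω = 2π·f = 2π·5180 = 3.255e+04 rad/s.
Step 2 — Component impedances:
  R: Z = R = 191 Ω
  L: Z = jωL = j·3.255e+04·0.0362 = 0 + j1178 Ω
  C: Z = 1/(jωC) = -j/(ω·C) = 0 - j23.28 Ω
Step 3 — Series combination: Z_total = R + L + C = 191 + j1155 Ω = 1171∠80.6° Ω.
Step 4 — Power factor: PF = cos(φ) = Re(Z)/|Z| = 191/1170.6 = 0.1632.
Step 5 — Type: Im(Z) = 1155 ⇒ lagging (phase φ = 80.6°).

PF = 0.1632 (lagging, φ = 80.6°)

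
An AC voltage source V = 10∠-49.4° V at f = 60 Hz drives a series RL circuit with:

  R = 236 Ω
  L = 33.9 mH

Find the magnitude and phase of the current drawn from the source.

Step 1 — Angular frequency: ω = 2π·f = 2π·60 = 377 rad/s.
Step 2 — Component impedances:
  R: Z = R = 236 Ω
  L: Z = jωL = j·377·0.0339 = 0 + j12.78 Ω
Step 3 — Series combination: Z_total = R + L = 236 + j12.78 Ω = 236.3∠3.1° Ω.
Step 4 — Source phasor: V = 10∠-49.4° V = 6.508 - j7.593 V.
Step 5 — Ohm's law: I = V / Z_total = (6.508 - j7.593) / (236 + j12.78) = 0.02576 - j0.03357 A.
Step 6 — Convert to polar: |I| = 0.04231 A, ∠I = -52.5°.

I = 0.04231∠-52.5° A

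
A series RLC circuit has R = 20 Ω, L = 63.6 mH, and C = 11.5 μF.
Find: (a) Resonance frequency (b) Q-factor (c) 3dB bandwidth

Step 1 — Resonance condition Im(Z)=0 gives ω₀ = 1/√(LC).
Step 2 — ω₀ = 1/√(0.0636·1.15e-05) = 1169 rad/s.
Step 3 — f₀ = ω₀/(2π) = 186.1 Hz.
Step 4 — Series Q: Q = ω₀L/R = 1169·0.0636/20 = 3.718.
Step 5 — 3dB bandwidth: Δω = ω₀/Q = 314.5 rad/s; BW = Δω/(2π) = 50.05 Hz.

(a) f₀ = 186.1 Hz  (b) Q = 3.718  (c) BW = 50.05 Hz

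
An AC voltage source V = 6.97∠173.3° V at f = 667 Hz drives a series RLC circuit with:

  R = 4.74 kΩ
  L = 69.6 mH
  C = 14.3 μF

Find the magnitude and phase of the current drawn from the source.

Step 1 — Angular frequency: ω = 2π·f = 2π·667 = 4191 rad/s.
Step 2 — Component impedances:
  R: Z = R = 4740 Ω
  L: Z = jωL = j·4191·0.0696 = 0 + j291.7 Ω
  C: Z = 1/(jωC) = -j/(ω·C) = 0 - j16.69 Ω
Step 3 — Series combination: Z_total = R + L + C = 4740 + j275 Ω = 4748∠3.3° Ω.
Step 4 — Source phasor: V = 6.97∠173.3° V = -6.922 + j0.8132 V.
Step 5 — Ohm's law: I = V / Z_total = (-6.922 + j0.8132) / (4740 + j275) = -0.001446 + j0.0002554 A.
Step 6 — Convert to polar: |I| = 0.001468 A, ∠I = 170.0°.

I = 0.001468∠170.0° A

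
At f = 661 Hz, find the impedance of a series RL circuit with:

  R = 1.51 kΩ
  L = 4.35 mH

Step 1 — Angular frequency: ω = 2π·f = 2π·661 = 4153 rad/s.
Step 2 — Component impedances:
  R: Z = R = 1510 Ω
  L: Z = jωL = j·4153·0.00435 = 0 + j18.07 Ω
Step 3 — Series combination: Z_total = R + L = 1510 + j18.07 Ω = 1510∠0.7° Ω.

Z = 1510 + j18.07 Ω = 1510∠0.7° Ω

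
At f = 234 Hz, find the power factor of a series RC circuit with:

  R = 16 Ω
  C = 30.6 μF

Step 1 — Angular frequency: ω = 2π·f = 2π·234 = 1470 rad/s.
Step 2 — Component impedances:
  R: Z = R = 16 Ω
  C: Z = 1/(jωC) = -j/(ω·C) = 0 - j22.23 Ω
Step 3 — Series combination: Z_total = R + C = 16 - j22.23 Ω = 27.39∠-54.3° Ω.
Step 4 — Power factor: PF = cos(φ) = Re(Z)/|Z| = 16/27.39 = 0.5842.
Step 5 — Type: Im(Z) = -22.23 ⇒ leading (phase φ = -54.3°).

PF = 0.5842 (leading, φ = -54.3°)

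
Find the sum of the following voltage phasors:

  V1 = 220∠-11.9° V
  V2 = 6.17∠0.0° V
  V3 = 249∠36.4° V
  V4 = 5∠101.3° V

Step 1 — Convert each phasor to rectangular form:
  V1 = 220·(cos(-11.9°) + j·sin(-11.9°)) = 215.3 - j45.36 V
  V2 = 6.17·(cos(0.0°) + j·sin(0.0°)) = 6.17 V
  V3 = 249·(cos(36.4°) + j·sin(36.4°)) = 200.4 + j147.8 V
  V4 = 5·(cos(101.3°) + j·sin(101.3°)) = -0.9797 + j4.903 V
Step 2 — Sum components: V_total = 420.9 + j107.3 V.
Step 3 — Convert to polar: |V_total| = 434.3 V, ∠V_total = 14.3°.

V_total = 434.3∠14.3° V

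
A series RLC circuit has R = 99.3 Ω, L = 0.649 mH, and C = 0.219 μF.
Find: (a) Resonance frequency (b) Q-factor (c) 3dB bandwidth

Step 1 — Resonance: ω₀ = 1/√(LC) = 1/√(0.000649·2.19e-07) = 8.388e+04 rad/s.
Step 2 — f₀ = ω₀/(2π) = 1.335e+04 Hz.
Step 3 — Series Q: Q = ω₀L/R = 8.388e+04·0.000649/99.3 = 0.5482.
Step 4 — Bandwidth: Δω = ω₀/Q = 1.53e+05 rad/s; BW = Δω/(2π) = 2.435e+04 Hz.

(a) f₀ = 1.335e+04 Hz  (b) Q = 0.5482  (c) BW = 2.435e+04 Hz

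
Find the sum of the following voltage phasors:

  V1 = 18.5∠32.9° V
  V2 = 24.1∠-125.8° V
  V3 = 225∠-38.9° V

Step 1 — Convert each phasor to rectangular form:
  V1 = 18.5·(cos(32.9°) + j·sin(32.9°)) = 15.53 + j10.05 V
  V2 = 24.1·(cos(-125.8°) + j·sin(-125.8°)) = -14.1 - j19.55 V
  V3 = 225·(cos(-38.9°) + j·sin(-38.9°)) = 175.1 - j141.3 V
Step 2 — Sum components: V_total = 176.5 - j150.8 V.
Step 3 — Convert to polar: |V_total| = 232.2 V, ∠V_total = -40.5°.

V_total = 232.2∠-40.5° V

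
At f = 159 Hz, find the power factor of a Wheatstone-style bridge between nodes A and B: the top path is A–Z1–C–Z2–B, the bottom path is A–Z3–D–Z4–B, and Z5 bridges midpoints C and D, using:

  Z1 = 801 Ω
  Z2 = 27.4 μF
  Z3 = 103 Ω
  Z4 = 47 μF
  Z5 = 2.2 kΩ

Step 1 — Angular frequency: ω = 2π·f = 2π·159 = 999 rad/s.
Step 2 — Component impedances:
  Z1: Z = R = 801 Ω
  Z2: Z = 1/(jωC) = -j/(ω·C) = 0 - j36.53 Ω
  Z3: Z = R = 103 Ω
  Z4: Z = 1/(jωC) = -j/(ω·C) = 0 - j21.3 Ω
  Z5: Z = R = 2200 Ω
Step 3 — Bridge requires nodal analysis (the Z5 bridge couples midpoints C and D, so the two paths cannot be reduced to a simple series/parallel combination). Setting node B to ground and injecting 1 A at node A, the 3-node admittance system at A, C, D solves to V_A = Z_AB = 91.6 - j17.16 Ω = 93.19∠-10.6° Ω.
Step 4 — Power factor: PF = cos(φ) = Re(Z)/|Z| = 91.6/93.19 = 0.9829.
Step 5 — Type: Im(Z) = -17.16 ⇒ leading (phase φ = -10.6°).

PF = 0.9829 (leading, φ = -10.6°)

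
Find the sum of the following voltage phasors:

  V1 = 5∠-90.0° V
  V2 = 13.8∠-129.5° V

Step 1 — Convert each phasor to rectangular form:
  V1 = 5·(cos(-90.0°) + j·sin(-90.0°)) = 0 - j5 V
  V2 = 13.8·(cos(-129.5°) + j·sin(-129.5°)) = -8.778 - j10.65 V
Step 2 — Sum components: V_total = -8.778 - j15.65 V.
Step 3 — Convert to polar: |V_total| = 17.94 V, ∠V_total = -119.3°.

V_total = 17.94∠-119.3° V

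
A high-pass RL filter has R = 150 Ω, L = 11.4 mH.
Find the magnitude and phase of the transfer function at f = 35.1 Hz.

Step 1 — Angular frequency: ω = 2π·35.1 = 220.5 rad/s.
Step 2 — Transfer function: H(jω) = jωL/(R + jωL).
Step 3 — Numerator jωL = j·2.514; denominator R + jωL = 150 + j2.514.
Step 4 — H = 0.0002809 + j0.01676.
Step 5 — Magnitude: |H| = 0.01676 (-35.5 dB); phase: φ = 89.0°.

|H| = 0.01676 (-35.5 dB), φ = 89.0°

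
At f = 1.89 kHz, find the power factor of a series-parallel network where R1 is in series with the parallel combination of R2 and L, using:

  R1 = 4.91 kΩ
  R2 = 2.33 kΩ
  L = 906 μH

Step 1 — Angular frequency: ω = 2π·f = 2π·1890 = 1.188e+04 rad/s.
Step 2 — Component impedances:
  R1: Z = R = 4910 Ω
  R2: Z = R = 2330 Ω
  L: Z = jωL = j·1.188e+04·0.000906 = 0 + j10.76 Ω
Step 3 — Parallel branch: R2 || L = 1/(1/R2 + 1/L) = 0.04968 + j10.76 Ω.
Step 4 — Series with R1: Z_total = R1 + (R2 || L) = 4910 + j10.76 Ω = 4910∠0.1° Ω.
Step 5 — Power factor: PF = cos(φ) = Re(Z)/|Z| = 4910/4910 = 1.
Step 6 — Type: Im(Z) = 10.76 ⇒ lagging (phase φ = 0.1°).

PF = 1 (lagging, φ = 0.1°)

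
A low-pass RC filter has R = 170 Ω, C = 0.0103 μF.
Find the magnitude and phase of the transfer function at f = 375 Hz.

Step 1 — Angular frequency: ω = 2π·375 = 2356 rad/s.
Step 2 — Transfer function: H(jω) = 1/(1 + jωRC).
Step 3 — Denominator: 1 + jωRC = 1 + j·2356·170·1.03e-08 = 1 + j0.004126.
Step 4 — H = 1 - j0.004126.
Step 5 — Magnitude: |H| = 1 (-0.0 dB); phase: φ = -0.2°.

|H| = 1 (-0.0 dB), φ = -0.2°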